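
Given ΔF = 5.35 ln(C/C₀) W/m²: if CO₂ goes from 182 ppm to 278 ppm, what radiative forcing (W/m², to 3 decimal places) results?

CO₂: 5.35 × ln(278/182) = 5.35 × ln(1.52747) = 5.35 × 0.42361 = 2.2663 W/m².

ΔF = 2.266 W/m²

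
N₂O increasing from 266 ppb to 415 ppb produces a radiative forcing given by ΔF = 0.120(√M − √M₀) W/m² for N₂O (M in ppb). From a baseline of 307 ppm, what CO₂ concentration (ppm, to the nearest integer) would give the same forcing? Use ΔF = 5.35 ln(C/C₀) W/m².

C ≈ 336 ppm

N₂O forcing: 0.120 × (√415 − √266) = 0.120 × (20.3715 − 16.3095) = 0.120 × 4.0620 = 0.48744 W/m².
Set 5.35 ln(C/307) = 0.48744: ln(C/307) = 0.48744/5.35 = 0.09111, so C = 307 × e^0.09111 = 307 × 1.09539 = 336.28 ppm.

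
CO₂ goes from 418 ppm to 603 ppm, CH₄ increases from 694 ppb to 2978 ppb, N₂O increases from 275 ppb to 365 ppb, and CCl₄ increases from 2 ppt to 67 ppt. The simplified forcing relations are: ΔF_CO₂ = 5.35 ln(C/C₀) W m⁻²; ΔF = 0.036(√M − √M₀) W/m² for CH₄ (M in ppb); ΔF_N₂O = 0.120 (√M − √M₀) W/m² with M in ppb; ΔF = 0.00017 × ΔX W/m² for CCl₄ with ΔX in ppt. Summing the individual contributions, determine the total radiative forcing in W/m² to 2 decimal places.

ΔF = 3.29 W/m²

CO₂: 5.35 × ln(603/418) = 5.35 × ln(1.44258) = 5.35 × 0.36643 = 1.9604 W/m².
CH₄: 0.036 × (√2978 − √694) = 0.036 × (54.5711 − 26.3439) = 0.036 × 28.2272 = 1.0162 W/m².
N₂O: 0.120 × (√365 − √275) = 0.120 × (19.1050 − 16.5831) = 0.120 × 2.5219 = 0.3026 W/m².
CCl₄: ΔF = 0.00017 × (67 − 2) = 0.00017 × 65 = 0.0111 W/m².
Total ΔF = 1.9604 + 1.0162 + 0.3026 + 0.0111 = 3.2903 W/m².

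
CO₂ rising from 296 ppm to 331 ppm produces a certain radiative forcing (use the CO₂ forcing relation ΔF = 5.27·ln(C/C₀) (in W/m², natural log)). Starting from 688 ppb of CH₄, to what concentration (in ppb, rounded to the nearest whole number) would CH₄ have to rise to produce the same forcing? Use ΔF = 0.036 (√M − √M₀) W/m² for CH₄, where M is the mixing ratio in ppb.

CO₂ forcing: 5.27 × ln(331/296) = 5.27 × 0.111759 = 0.58897 W/m².
Set 0.036(√M − √688) = 0.58897: √M = 0.58897/0.036 + √688 = 16.3603 + 26.2298 = 42.5901.
M = (42.5901)² = 1813.92 ppb.

M ≈ 1814 ppb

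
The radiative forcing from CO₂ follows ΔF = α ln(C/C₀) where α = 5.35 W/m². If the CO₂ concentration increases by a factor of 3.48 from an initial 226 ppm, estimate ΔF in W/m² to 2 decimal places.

ΔF = 5.35 × ln(3.48) = 5.35 × 1.24703 = 6.6716 W/m².

ΔF = 6.67 W/m²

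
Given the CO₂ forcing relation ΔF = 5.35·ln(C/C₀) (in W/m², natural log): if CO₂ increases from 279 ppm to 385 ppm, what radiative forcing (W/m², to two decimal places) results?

CO₂: 5.35 × ln(385/279) = 5.35 × ln(1.37993) = 5.35 × 0.32203 = 1.7229 W/m².

ΔF = 1.72 W/m²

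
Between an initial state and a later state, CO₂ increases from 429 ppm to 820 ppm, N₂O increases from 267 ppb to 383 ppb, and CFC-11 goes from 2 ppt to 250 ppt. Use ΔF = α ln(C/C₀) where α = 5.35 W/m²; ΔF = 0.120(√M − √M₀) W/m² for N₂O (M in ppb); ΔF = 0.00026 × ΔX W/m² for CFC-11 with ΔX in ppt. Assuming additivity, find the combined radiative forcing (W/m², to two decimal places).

CO₂: 5.35 × ln(820/429) = 5.35 × ln(1.91142) = 5.35 × 0.64785 = 3.4660 W/m².
N₂O: 0.120 × (√383 − √267) = 0.120 × (19.5704 − 16.3401) = 0.120 × 3.2303 = 0.3876 W/m².
CFC-11: ΔF = 0.00026 × (250 − 2) = 0.00026 × 248 = 0.0645 W/m².
Total ΔF = 3.4660 + 0.3876 + 0.0645 = 3.9181 W/m².

ΔF = 3.92 W/m²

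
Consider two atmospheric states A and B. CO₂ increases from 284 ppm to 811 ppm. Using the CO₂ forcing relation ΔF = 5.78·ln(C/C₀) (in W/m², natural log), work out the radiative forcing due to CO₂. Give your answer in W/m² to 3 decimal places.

ΔF = 6.065 W/m²

CO₂: 5.78 × ln(811/284) = 5.78 × ln(2.85563) = 5.78 × 1.04929 = 6.0649 W/m².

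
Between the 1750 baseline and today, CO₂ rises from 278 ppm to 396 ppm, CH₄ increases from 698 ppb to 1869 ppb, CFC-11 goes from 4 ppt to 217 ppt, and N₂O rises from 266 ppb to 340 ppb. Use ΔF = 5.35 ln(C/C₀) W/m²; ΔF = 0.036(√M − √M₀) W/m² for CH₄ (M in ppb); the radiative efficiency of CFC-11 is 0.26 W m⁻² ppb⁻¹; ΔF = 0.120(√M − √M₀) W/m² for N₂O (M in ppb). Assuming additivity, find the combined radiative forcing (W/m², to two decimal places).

CO₂: 5.35 × ln(396/278) = 5.35 × ln(1.42446) = 5.35 × 0.35379 = 1.8928 W/m².
CH₄: 0.036 × (√1869 − √698) = 0.036 × (43.2319 − 26.4197) = 0.036 × 16.8122 = 0.6052 W/m².
CFC-11: Δ = 217 − 4 = 213 ppt = 0.213 ppb; ΔF = 0.26 × 0.213 = 0.0554 W/m².
N₂O: 0.120 × (√340 − √266) = 0.120 × (18.4391 − 16.3095) = 0.120 × 2.1296 = 0.2556 W/m².
Total ΔF = 1.8928 + 0.6052 + 0.0554 + 0.2556 = 2.8090 W/m².

ΔF = 2.81 W/m²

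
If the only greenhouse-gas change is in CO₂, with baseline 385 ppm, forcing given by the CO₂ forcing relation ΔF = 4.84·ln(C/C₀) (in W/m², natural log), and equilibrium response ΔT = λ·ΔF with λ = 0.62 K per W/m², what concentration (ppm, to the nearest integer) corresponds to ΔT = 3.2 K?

C ≈ 1118 ppm

Required forcing: ΔF = ΔT/λ = 3.2/0.62 = 5.1613 W/m².
Then ln(C/385) = ΔF/4.84 = 5.1613/4.84 = 1.06638.
So C = 385 × e^1.06638 = 385 × 2.90484 = 1118.36 ppm.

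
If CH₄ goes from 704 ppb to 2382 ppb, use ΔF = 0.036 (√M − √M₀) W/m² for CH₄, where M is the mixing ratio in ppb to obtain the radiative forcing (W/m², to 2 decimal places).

ΔF = 0.80 W/m²

CH₄: 0.036 × (√2382 − √704) = 0.036 × (48.8057 − 26.5330) = 0.036 × 22.2727 = 0.8018 W/m².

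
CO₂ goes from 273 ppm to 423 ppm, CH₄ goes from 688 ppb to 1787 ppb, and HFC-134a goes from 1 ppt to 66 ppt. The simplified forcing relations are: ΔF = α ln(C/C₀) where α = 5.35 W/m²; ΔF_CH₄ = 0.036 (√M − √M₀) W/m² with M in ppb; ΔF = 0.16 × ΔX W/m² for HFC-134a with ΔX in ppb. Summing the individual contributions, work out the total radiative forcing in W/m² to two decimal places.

ΔF = 2.93 W/m²

CO₂: 5.35 × ln(423/273) = 5.35 × ln(1.54945) = 5.35 × 0.43790 = 2.3428 W/m².
CH₄: 0.036 × (√1787 − √688) = 0.036 × (42.2729 − 26.2298) = 0.036 × 16.0431 = 0.5776 W/m².
HFC-134a: Δ = 66 − 1 = 65 ppt = 0.065 ppb; ΔF = 0.16 × 0.065 = 0.0104 W/m².
Total ΔF = 2.3428 + 0.5776 + 0.0104 = 2.9308 W/m².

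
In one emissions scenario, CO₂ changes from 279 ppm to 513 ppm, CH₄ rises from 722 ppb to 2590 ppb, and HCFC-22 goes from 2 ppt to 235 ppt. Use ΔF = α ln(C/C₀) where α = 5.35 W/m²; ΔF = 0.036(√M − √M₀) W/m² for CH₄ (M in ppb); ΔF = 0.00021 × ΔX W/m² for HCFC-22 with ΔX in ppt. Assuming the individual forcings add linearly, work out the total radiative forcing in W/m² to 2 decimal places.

ΔF = 4.17 W/m²

CO₂: 5.35 × ln(513/279) = 5.35 × ln(1.83871) = 5.35 × 0.60906 = 3.2585 W/m².
CH₄: 0.036 × (√2590 − √722) = 0.036 × (50.8920 − 26.8701) = 0.036 × 24.0219 = 0.8648 W/m².
HCFC-22: ΔF = 0.00021 × (235 − 2) = 0.00021 × 233 = 0.0489 W/m².
Total ΔF = 3.2585 + 0.8648 + 0.0489 = 4.1722 W/m².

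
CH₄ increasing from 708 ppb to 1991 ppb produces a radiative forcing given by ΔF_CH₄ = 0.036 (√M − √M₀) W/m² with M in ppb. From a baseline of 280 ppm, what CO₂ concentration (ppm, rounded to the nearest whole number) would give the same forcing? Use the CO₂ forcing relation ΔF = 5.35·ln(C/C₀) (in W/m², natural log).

CH₄ forcing: 0.036 × (√1991 − √708) = 0.036 × (44.6206 − 26.6083) = 0.036 × 18.0123 = 0.64844 W/m².
Set 5.35 ln(C/280) = 0.64844: ln(C/280) = 0.64844/5.35 = 0.12120, so C = 280 × e^0.12120 = 280 × 1.12885 = 316.08 ppm.

C ≈ 316 ppm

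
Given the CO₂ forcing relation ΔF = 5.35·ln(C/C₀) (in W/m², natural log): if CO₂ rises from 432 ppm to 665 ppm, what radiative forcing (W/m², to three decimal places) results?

ΔF = 2.308 W/m²

CO₂ absorption bands are partially saturated, so forcing scales with the logarithm of the concentration ratio.
CO₂: 5.35 × ln(665/432) = 5.35 × ln(1.53935) = 5.35 × 0.43136 = 2.3078 W/m².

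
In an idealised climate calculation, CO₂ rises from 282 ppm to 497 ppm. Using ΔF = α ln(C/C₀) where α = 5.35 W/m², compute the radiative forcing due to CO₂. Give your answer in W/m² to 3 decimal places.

CO₂: 5.35 × ln(497/282) = 5.35 × ln(1.76241) = 5.35 × 0.56668 = 3.0317 W/m².

ΔF = 3.032 W/m²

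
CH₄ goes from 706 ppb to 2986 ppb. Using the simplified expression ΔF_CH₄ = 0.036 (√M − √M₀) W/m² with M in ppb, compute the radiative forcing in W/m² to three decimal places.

CH₄: 0.036 × (√2986 − √706) = 0.036 × (54.6443 − 26.5707) = 0.036 × 28.0736 = 1.0106 W/m².

ΔF = 1.011 W/m²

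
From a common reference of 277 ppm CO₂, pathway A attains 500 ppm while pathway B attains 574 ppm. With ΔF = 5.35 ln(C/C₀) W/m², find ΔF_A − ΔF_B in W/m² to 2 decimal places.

ΔF_A = 5.35 ln(500/277) = 5.35 × 0.59059 = 3.1597 W/m².
ΔF_B = 5.35 ln(574/277) = 5.35 × 0.72861 = 3.8981 W/m².
Difference: 3.1597 − 3.8981 = -0.7384 W/m².
(Equivalently, ΔF_A − ΔF_B = 5.35 ln(500/574) = 5.35 × -0.13802 = -0.7384 W/m².)

ΔF_A − ΔF_B = -0.74 W/m²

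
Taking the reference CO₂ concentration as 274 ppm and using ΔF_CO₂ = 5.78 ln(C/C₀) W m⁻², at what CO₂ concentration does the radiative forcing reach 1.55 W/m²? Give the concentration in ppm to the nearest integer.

C ≈ 358 ppm

Set 5.78 ln(C/274) = 1.55, so ln(C/274) = 1.55/5.78 = 0.26817.
Then C/274 = e^0.26817 = 1.30757, giving C = 274 × 1.30757 = 358.27 ppm.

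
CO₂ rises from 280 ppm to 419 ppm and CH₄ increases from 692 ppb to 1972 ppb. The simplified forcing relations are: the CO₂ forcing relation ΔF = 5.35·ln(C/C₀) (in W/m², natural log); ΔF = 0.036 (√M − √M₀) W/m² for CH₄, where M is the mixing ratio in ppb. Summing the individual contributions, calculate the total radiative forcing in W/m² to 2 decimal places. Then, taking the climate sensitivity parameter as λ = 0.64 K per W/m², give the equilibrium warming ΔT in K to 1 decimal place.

ΔF = 2.81 W/m²; ΔT = 1.8 K

CO₂: 5.35 × ln(419/280) = 5.35 × ln(1.49643) = 5.35 × 0.40308 = 2.1565 W/m².
CH₄: 0.036 × (√1972 − √692) = 0.036 × (44.4072 − 26.3059) = 0.036 × 18.1013 = 0.6516 W/m².
Total ΔF = 2.1565 + 0.6516 = 2.8081 W/m².
ΔT = λ ΔF = 0.64 × 2.81 = 1.7984 K.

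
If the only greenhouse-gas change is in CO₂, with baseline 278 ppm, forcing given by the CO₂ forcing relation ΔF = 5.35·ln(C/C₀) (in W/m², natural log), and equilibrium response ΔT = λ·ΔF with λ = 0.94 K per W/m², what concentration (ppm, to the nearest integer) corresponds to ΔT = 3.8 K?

Required forcing: ΔF = ΔT/λ = 3.8/0.94 = 4.0426 W/m².
Then ln(C/278) = ΔF/5.35 = 4.0426/5.35 = 0.75563.
So C = 278 × e^0.75563 = 278 × 2.12895 = 591.85 ppm.

C ≈ 592 ppm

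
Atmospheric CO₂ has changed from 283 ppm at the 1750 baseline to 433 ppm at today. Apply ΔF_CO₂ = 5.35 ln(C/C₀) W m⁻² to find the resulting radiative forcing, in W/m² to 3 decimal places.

CO₂: 5.35 × ln(433/283) = 5.35 × ln(1.53004) = 5.35 × 0.42529 = 2.2753 W/m².

ΔF = 2.275 W/m²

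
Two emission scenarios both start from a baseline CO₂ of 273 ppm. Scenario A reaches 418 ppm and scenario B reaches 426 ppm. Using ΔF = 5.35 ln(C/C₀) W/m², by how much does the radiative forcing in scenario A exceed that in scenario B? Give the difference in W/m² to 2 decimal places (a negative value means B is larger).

ΔF_A − ΔF_B = -0.10 W/m²

ΔF_A = 5.35 ln(418/273) = 5.35 × 0.42601 = 2.2792 W/m².
ΔF_B = 5.35 ln(426/273) = 5.35 × 0.44497 = 2.3806 W/m².
Difference: 2.2792 − 2.3806 = -0.1014 W/m².
(Equivalently, ΔF_A − ΔF_B = 5.35 ln(418/426) = 5.35 × -0.01896 = -0.1014 W/m².)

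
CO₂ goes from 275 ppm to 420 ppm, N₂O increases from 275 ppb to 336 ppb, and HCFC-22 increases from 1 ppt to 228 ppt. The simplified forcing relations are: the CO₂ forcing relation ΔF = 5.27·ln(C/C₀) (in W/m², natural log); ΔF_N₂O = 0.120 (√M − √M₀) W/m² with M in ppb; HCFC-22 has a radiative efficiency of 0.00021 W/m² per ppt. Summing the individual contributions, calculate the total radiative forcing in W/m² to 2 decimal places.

ΔF = 2.49 W/m²

CO₂: 5.27 × ln(420/275) = 5.27 × ln(1.52727) = 5.27 × 0.42348 = 2.2317 W/m².
N₂O: 0.120 × (√336 − √275) = 0.120 × (18.3303 − 16.5831) = 0.120 × 1.7472 = 0.2097 W/m².
HCFC-22: ΔF = 0.00021 × (228 − 1) = 0.00021 × 227 = 0.0477 W/m².
Total ΔF = 2.2317 + 0.2097 + 0.0477 = 2.4891 W/m².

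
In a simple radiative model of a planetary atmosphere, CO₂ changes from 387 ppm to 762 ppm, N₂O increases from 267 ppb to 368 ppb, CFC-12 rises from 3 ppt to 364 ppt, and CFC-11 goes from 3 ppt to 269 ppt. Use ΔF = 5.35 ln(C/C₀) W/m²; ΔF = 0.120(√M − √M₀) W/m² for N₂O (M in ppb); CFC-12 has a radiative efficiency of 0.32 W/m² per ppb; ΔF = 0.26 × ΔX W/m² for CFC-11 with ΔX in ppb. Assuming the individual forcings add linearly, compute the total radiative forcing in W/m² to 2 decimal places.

CO₂: 5.35 × ln(762/387) = 5.35 × ln(1.96899) = 5.35 × 0.67752 = 3.6247 W/m².
N₂O: 0.120 × (√368 − √267) = 0.120 × (19.1833 − 16.3401) = 0.120 × 2.8432 = 0.3412 W/m².
CFC-12: Δ = 364 − 3 = 361 ppt = 0.361 ppb; ΔF = 0.32 × 0.361 = 0.1155 W/m².
CFC-11: Δ = 269 − 3 = 266 ppt = 0.266 ppb; ΔF = 0.26 × 0.266 = 0.0692 W/m².
Total ΔF = 3.6247 + 0.3412 + 0.1155 + 0.0692 = 4.1506 W/m².

ΔF = 4.15 W/m²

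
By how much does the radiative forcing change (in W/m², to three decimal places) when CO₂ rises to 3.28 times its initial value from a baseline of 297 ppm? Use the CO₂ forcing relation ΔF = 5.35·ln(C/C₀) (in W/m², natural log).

ΔF = 6.355 W/m²

ΔF = 5.35 × ln(3.28) = 5.35 × 1.18784 = 6.3549 W/m².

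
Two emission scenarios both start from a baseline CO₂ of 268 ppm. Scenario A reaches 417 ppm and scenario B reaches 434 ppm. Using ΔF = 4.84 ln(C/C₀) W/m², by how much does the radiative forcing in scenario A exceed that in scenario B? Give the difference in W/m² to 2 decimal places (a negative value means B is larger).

ΔF_A = 4.84 ln(417/268) = 4.84 × 0.44210 = 2.1398 W/m².
ΔF_B = 4.84 ln(434/268) = 4.84 × 0.48206 = 2.3332 W/m².
Difference: 2.1398 − 2.3332 = -0.1934 W/m².

ΔF_A − ΔF_B = -0.19 W/m²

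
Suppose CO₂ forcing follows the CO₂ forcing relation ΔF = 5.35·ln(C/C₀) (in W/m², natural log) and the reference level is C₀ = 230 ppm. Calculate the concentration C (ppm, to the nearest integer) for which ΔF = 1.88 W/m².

Set 5.35 ln(C/230) = 1.88, so ln(C/230) = 1.88/5.35 = 0.35140.
Then C/230 = e^0.35140 = 1.42106, giving C = 230 × 1.42106 = 326.84 ppm.

C ≈ 327 ppm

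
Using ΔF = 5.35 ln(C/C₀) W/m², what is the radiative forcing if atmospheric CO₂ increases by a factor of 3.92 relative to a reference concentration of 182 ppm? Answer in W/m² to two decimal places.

ΔF = 7.31 W/m²

Because the forcing depends only on the ratio C/C₀, the initial concentration does not enter.
ΔF = 5.35 × ln(3.92) = 5.35 × 1.36609 = 7.3086 W/m².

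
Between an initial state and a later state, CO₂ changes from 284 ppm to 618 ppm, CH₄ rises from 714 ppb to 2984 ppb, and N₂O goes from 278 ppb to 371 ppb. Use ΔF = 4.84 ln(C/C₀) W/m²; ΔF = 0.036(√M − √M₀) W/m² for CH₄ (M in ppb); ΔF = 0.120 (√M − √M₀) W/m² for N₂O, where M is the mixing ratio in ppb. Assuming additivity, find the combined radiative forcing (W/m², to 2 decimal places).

CO₂: 4.84 × ln(618/284) = 4.84 × ln(2.17606) = 4.84 × 0.77752 = 3.7632 W/m².
CH₄: 0.036 × (√2984 − √714) = 0.036 × (54.6260 − 26.7208) = 0.036 × 27.9052 = 1.0046 W/m².
N₂O: 0.120 × (√371 − √278) = 0.120 × (19.2614 − 16.6733) = 0.120 × 2.5881 = 0.3106 W/m².
Total ΔF = 3.7632 + 1.0046 + 0.3106 = 5.0784 W/m².

ΔF = 5.08 W/m²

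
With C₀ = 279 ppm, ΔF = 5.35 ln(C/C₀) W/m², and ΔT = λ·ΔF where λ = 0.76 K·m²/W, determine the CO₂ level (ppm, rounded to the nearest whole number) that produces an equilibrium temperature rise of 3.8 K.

Required forcing: ΔF = ΔT/λ = 3.8/0.76 = 5.0000 W/m².
Then ln(C/279) = ΔF/5.35 = 5.0000/5.35 = 0.93458.
So C = 279 × e^0.93458 = 279 × 2.54614 = 710.37 ppm.

C ≈ 710 ppm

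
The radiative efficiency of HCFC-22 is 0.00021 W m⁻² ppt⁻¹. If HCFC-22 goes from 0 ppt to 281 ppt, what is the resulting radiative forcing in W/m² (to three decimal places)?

ΔF = 0.059 W/m²

HCFC-22: ΔF = 0.00021 × (281 − 0) = 0.00021 × 281 = 0.0590 W/m².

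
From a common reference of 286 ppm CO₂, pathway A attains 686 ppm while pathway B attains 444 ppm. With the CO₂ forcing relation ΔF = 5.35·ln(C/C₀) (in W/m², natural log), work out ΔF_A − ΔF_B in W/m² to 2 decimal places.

ΔF_A − ΔF_B = 2.33 W/m²

ΔF_A = 5.35 ln(686/286) = 5.35 × 0.87489 = 4.6807 W/m².
ΔF_B = 5.35 ln(444/286) = 5.35 × 0.43983 = 2.3531 W/m².
Difference: 4.6807 − 2.3531 = 2.3276 W/m².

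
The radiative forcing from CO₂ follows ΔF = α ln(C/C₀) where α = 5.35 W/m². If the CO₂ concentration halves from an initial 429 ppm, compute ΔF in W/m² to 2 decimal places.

ΔF = 5.35 × ln(0.5) = 5.35 × -0.69315 = -3.7084 W/m².

ΔF = -3.71 W/m²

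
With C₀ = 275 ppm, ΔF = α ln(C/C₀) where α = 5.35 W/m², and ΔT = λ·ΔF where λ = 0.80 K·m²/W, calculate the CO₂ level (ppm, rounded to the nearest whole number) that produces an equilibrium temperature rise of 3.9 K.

C ≈ 684 ppm

Required forcing: ΔF = ΔT/λ = 3.9/0.80 = 4.8750 W/m².
Then ln(C/275) = ΔF/5.35 = 4.8750/5.35 = 0.91121.
So C = 275 × e^0.91121 = 275 × 2.48733 = 684.02 ppm.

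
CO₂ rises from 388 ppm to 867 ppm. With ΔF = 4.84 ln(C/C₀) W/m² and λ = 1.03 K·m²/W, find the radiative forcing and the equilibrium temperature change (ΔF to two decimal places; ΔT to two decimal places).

ΔF = 3.89 W/m²; ΔT = 4.01 K

CO₂: 4.84 × ln(867/388) = 4.84 × ln(2.23454) = 4.84 × 0.80404 = 3.8916 W/m².
ΔT = λ ΔF = 1.03 × 3.89 = 4.0067 K.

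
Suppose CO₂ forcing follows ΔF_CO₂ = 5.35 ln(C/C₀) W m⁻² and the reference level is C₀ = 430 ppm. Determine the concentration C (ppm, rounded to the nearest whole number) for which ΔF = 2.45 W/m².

C ≈ 680 ppm

Set 5.35 ln(C/430) = 2.45, so ln(C/430) = 2.45/5.35 = 0.45794.
Then C/430 = e^0.45794 = 1.58081, giving C = 430 × 1.58081 = 679.75 ppm.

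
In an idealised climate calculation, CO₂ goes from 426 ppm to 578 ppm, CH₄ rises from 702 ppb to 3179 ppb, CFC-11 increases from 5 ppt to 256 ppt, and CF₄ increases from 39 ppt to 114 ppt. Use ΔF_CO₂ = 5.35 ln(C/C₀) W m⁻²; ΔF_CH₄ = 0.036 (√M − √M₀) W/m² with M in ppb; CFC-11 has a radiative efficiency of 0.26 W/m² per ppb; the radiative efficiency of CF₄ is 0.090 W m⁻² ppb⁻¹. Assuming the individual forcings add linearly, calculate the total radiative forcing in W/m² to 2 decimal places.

ΔF = 2.78 W/m²

CO₂: 5.35 × ln(578/426) = 5.35 × ln(1.35681) = 5.35 × 0.30514 = 1.6325 W/m².
CH₄: 0.036 × (√3179 − √702) = 0.036 × (56.3826 − 26.4953) = 0.036 × 29.8873 = 1.0759 W/m².
CFC-11: Δ = 256 − 5 = 251 ppt = 0.251 ppb; ΔF = 0.26 × 0.251 = 0.0653 W/m².
CF₄: Δ = 114 − 39 = 75 ppt = 0.075 ppb; ΔF = 0.090 × 0.075 = 0.0068 W/m².
Total ΔF = 1.6325 + 1.0759 + 0.0653 + 0.0068 = 2.7805 W/m².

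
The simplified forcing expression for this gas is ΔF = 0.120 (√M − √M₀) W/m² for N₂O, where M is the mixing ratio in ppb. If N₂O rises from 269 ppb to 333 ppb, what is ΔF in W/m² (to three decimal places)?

ΔF = 0.222 W/m²

N₂O: 0.120 × (√333 − √269) = 0.120 × (18.2483 − 16.4012) = 0.120 × 1.8471 = 0.2217 W/m².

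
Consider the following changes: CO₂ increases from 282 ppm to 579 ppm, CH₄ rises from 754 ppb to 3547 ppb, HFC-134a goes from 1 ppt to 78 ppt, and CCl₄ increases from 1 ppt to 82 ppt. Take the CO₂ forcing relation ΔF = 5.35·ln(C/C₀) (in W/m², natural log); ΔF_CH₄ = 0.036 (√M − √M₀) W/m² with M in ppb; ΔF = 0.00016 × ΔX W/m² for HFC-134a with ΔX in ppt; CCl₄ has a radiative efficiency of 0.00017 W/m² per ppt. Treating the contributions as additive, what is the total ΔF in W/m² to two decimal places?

CO₂: 5.35 × ln(579/282) = 5.35 × ln(2.05319) = 5.35 × 0.71939 = 3.8487 W/m².
CH₄: 0.036 × (√3547 − √754) = 0.036 × (59.5567 − 27.4591) = 0.036 × 32.0976 = 1.1555 W/m².
HFC-134a: ΔF = 0.00016 × (78 − 1) = 0.00016 × 77 = 0.0123 W/m².
CCl₄: ΔF = 0.00017 × (82 − 1) = 0.00017 × 81 = 0.0138 W/m².
Total ΔF = 3.8487 + 1.1555 + 0.0123 + 0.0138 = 5.0303 W/m².

ΔF = 5.03 W/m²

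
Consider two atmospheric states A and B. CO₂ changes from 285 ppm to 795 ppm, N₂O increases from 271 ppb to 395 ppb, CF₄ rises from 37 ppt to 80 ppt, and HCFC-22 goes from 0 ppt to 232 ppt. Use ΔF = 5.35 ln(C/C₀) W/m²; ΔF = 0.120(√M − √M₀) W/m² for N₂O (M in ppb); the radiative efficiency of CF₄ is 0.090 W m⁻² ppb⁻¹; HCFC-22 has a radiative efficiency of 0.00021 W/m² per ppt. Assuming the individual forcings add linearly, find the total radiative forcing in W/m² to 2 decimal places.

ΔF = 5.95 W/m²

CO₂: 5.35 × ln(795/285) = 5.35 × ln(2.78947) = 5.35 × 1.02585 = 5.4883 W/m².
N₂O: 0.120 × (√395 − √271) = 0.120 × (19.8746 − 16.4621) = 0.120 × 3.4125 = 0.4095 W/m².
CF₄: Δ = 80 − 37 = 43 ppt = 0.043 ppb; ΔF = 0.090 × 0.043 = 0.0039 W/m².
HCFC-22: ΔF = 0.00021 × (232 − 0) = 0.00021 × 232 = 0.0487 W/m².
Total ΔF = 5.4883 + 0.4095 + 0.0039 + 0.0487 = 5.9504 W/m².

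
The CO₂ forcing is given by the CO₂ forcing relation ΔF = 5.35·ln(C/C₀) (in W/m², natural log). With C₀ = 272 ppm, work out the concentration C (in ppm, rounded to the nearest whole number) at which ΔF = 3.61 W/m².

C ≈ 534 ppm

Set 5.35 ln(C/272) = 3.61, so ln(C/272) = 3.61/5.35 = 0.67477.
Then C/272 = e^0.67477 = 1.96358, giving C = 272 × 1.96358 = 534.09 ppm.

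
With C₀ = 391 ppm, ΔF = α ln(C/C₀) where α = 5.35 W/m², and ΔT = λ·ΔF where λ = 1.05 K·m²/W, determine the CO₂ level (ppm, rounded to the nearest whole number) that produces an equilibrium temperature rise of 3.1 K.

Required forcing: ΔF = ΔT/λ = 3.1/1.05 = 2.9524 W/m².
Then ln(C/391) = ΔF/5.35 = 2.9524/5.35 = 0.55185.
So C = 391 × e^0.55185 = 391 × 1.73646 = 678.96 ppm.

C ≈ 679 ppm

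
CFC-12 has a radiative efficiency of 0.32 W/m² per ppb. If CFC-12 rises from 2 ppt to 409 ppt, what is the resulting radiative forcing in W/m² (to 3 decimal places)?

ΔF = 0.130 W/m²

CFC-12: Δ = 409 − 2 = 407 ppt = 0.407 ppb; ΔF = 0.32 × 0.407 = 0.1302 W/m².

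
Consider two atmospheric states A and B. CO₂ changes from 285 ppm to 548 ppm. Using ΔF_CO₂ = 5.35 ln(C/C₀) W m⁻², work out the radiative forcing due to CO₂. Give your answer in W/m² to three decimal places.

CO₂: 5.35 × ln(548/285) = 5.35 × ln(1.92281) = 5.35 × 0.65379 = 3.4978 W/m².

ΔF = 3.498 W/m²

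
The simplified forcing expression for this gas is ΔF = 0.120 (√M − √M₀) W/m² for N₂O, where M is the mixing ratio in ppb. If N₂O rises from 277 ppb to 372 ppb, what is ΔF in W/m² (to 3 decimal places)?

N₂O: 0.120 × (√372 − √277) = 0.120 × (19.2873 − 16.6433) = 0.120 × 2.6440 = 0.3173 W/m².

ΔF = 0.317 W/m²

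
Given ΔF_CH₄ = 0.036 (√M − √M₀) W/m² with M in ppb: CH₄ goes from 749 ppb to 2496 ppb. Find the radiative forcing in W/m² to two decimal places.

CH₄: 0.036 × (√2496 − √749) = 0.036 × (49.9600 − 27.3679) = 0.036 × 22.5921 = 0.8133 W/m².

ΔF = 0.81 W/m²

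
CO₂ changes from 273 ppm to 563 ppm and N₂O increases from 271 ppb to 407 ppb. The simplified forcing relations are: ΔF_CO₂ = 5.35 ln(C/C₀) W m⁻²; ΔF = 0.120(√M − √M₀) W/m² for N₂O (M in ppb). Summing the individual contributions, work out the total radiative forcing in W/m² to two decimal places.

ΔF = 4.32 W/m²

CO₂: 5.35 × ln(563/273) = 5.35 × ln(2.06227) = 5.35 × 0.72381 = 3.8724 W/m².
N₂O: 0.120 × (√407 − √271) = 0.120 × (20.1742 − 16.4621) = 0.120 × 3.7121 = 0.4455 W/m².
Total ΔF = 3.8724 + 0.4455 = 4.3179 W/m².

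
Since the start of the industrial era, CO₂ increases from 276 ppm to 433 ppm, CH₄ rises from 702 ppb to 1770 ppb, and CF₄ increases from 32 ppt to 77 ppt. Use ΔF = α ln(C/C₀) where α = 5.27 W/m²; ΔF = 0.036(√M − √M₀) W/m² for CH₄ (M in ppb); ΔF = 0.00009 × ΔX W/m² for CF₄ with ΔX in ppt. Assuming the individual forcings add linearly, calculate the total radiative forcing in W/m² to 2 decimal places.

CO₂: 5.27 × ln(433/276) = 5.27 × ln(1.56884) = 5.27 × 0.45034 = 2.3733 W/m².
CH₄: 0.036 × (√1770 − √702) = 0.036 × (42.0714 − 26.4953) = 0.036 × 15.5761 = 0.5607 W/m².
CF₄: ΔF = 0.00009 × (77 − 32) = 0.00009 × 45 = 0.0041 W/m².
Total ΔF = 2.3733 + 0.5607 + 0.0041 = 2.9381 W/m².

ΔF = 2.94 W/m²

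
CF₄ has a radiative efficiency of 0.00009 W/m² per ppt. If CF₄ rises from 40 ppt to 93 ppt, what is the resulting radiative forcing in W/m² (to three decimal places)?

CF₄: ΔF = 0.00009 × (93 − 40) = 0.00009 × 53 = 0.0048 W/m².

ΔF = 0.005 W/m²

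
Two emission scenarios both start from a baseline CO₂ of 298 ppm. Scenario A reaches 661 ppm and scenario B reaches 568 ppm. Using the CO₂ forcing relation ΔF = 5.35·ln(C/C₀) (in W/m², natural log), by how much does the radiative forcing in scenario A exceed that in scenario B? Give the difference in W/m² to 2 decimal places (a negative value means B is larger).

ΔF_A = 5.35 ln(661/298) = 5.35 × 0.79666 = 4.2621 W/m².
ΔF_B = 5.35 ln(568/298) = 5.35 × 0.64503 = 3.4509 W/m².
Difference: 4.2621 − 3.4509 = 0.8112 W/m².
(Equivalently, ΔF_A − ΔF_B = 5.35 ln(661/568) = 5.35 × 0.15163 = 0.8112 W/m².)

ΔF_A − ΔF_B = 0.81 W/m²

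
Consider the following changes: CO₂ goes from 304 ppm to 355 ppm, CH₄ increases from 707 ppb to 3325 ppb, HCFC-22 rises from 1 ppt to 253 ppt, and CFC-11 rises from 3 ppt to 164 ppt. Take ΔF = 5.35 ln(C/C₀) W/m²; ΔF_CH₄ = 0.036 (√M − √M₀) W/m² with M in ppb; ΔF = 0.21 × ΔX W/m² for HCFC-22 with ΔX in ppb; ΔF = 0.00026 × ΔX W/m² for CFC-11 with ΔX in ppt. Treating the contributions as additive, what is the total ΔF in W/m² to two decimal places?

ΔF = 2.04 W/m²

CO₂: 5.35 × ln(355/304) = 5.35 × ln(1.16776) = 5.35 × 0.15509 = 0.8297 W/m².
CH₄: 0.036 × (√3325 − √707) = 0.036 × (57.6628 − 26.5895) = 0.036 × 31.0733 = 1.1186 W/m².
HCFC-22: Δ = 253 − 1 = 252 ppt = 0.252 ppb; ΔF = 0.21 × 0.252 = 0.0529 W/m².
CFC-11: ΔF = 0.00026 × (164 − 3) = 0.00026 × 161 = 0.0419 W/m².
Total ΔF = 0.8297 + 1.1186 + 0.0529 + 0.0419 = 2.0431 W/m².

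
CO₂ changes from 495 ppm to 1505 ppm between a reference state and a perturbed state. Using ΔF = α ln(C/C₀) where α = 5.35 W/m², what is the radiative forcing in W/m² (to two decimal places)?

ΔF = 5.95 W/m²

CO₂ absorption bands are partially saturated, so forcing scales with the logarithm of the concentration ratio.
CO₂: 5.35 × ln(1505/495) = 5.35 × ln(3.04040) = 5.35 × 1.11199 = 5.9491 W/m².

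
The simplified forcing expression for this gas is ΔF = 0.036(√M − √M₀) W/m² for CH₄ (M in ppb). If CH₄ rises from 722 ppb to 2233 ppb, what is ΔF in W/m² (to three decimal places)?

CH₄: 0.036 × (√2233 − √722) = 0.036 × (47.2546 − 26.8701) = 0.036 × 20.3845 = 0.7338 W/m².

ΔF = 0.734 W/m²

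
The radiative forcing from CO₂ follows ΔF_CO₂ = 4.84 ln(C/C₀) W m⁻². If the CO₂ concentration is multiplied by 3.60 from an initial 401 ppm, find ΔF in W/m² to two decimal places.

Because the forcing depends only on the ratio C/C₀, the initial concentration does not enter.
ΔF = 4.84 × ln(3.60) = 4.84 × 1.28093 = 6.1997 W/m².

ΔF = 6.20 W/m²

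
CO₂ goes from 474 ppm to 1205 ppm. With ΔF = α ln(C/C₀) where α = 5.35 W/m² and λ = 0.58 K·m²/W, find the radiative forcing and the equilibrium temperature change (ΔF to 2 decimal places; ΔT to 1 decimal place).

ΔF = 4.99 W/m²; ΔT = 2.9 K

CO₂: 5.35 × ln(1205/474) = 5.35 × ln(2.54219) = 5.35 × 0.93303 = 4.9917 W/m².
ΔT = λ ΔF = 0.58 × 4.99 = 2.8942 K.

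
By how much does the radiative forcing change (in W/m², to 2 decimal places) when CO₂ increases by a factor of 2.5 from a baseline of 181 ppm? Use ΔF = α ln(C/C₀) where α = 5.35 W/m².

ΔF = 4.90 W/m²

ΔF = 5.35 × ln(2.5) = 5.35 × 0.91629 = 4.9022 W/m².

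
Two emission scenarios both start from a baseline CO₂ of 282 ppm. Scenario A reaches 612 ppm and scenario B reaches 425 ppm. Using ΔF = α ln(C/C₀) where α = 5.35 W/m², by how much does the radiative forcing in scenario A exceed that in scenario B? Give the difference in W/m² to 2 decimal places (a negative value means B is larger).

ΔF_A − ΔF_B = 1.95 W/m²

ΔF_A = 5.35 ln(612/282) = 5.35 × 0.77483 = 4.1453 W/m².
ΔF_B = 5.35 ln(425/282) = 5.35 × 0.41018 = 2.1945 W/m².
Difference: 4.1453 − 2.1945 = 1.9508 W/m².
(Equivalently, ΔF_A − ΔF_B = 5.35 ln(612/425) = 5.35 × 0.36464 = 1.9508 W/m².)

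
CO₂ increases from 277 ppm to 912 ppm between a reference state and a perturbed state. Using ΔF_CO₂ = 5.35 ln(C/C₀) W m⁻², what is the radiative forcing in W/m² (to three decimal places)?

ΔF = 6.375 W/m²

CO₂ absorption bands are partially saturated, so forcing scales with the logarithm of the concentration ratio.
CO₂: 5.35 × ln(912/277) = 5.35 × ln(3.29242) = 5.35 × 1.19162 = 6.3752 W/m².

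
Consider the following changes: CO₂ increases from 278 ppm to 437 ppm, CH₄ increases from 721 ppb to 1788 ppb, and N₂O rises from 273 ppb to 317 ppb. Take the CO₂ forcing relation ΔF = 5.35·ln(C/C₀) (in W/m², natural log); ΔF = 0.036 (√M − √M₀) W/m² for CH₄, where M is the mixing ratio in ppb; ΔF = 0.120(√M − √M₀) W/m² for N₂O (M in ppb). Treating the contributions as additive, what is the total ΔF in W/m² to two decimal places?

ΔF = 3.13 W/m²

CO₂: 5.35 × ln(437/278) = 5.35 × ln(1.57194) = 5.35 × 0.45231 = 2.4199 W/m².
CH₄: 0.036 × (√1788 − √721) = 0.036 × (42.2847 − 26.8514) = 0.036 × 15.4333 = 0.5556 W/m².
N₂O: 0.120 × (√317 − √273) = 0.120 × (17.8045 − 16.5227) = 0.120 × 1.2818 = 0.1538 W/m².
Total ΔF = 2.4199 + 0.5556 + 0.1538 = 3.1293 W/m².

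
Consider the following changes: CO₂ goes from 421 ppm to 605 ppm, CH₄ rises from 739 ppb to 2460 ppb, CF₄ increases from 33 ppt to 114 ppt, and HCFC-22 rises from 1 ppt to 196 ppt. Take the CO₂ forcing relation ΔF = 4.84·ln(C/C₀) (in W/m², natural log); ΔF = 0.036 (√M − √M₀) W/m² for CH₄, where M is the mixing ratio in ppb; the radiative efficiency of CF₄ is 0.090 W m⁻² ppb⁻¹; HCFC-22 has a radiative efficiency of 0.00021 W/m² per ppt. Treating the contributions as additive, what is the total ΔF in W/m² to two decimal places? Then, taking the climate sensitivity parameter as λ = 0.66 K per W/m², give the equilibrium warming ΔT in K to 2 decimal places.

CO₂: 4.84 × ln(605/421) = 4.84 × ln(1.43705) = 4.84 × 0.36259 = 1.7549 W/m².
CH₄: 0.036 × (√2460 − √739) = 0.036 × (49.5984 − 27.1846) = 0.036 × 22.4138 = 0.8069 W/m².
CF₄: Δ = 114 − 33 = 81 ppt = 0.081 ppb; ΔF = 0.090 × 0.081 = 0.0073 W/m².
HCFC-22: ΔF = 0.00021 × (196 − 1) = 0.00021 × 195 = 0.0410 W/m².
Total ΔF = 1.7549 + 0.8069 + 0.0073 + 0.0410 = 2.6101 W/m².
ΔT = λ ΔF = 0.66 × 2.61 = 1.7226 K.

ΔF = 2.61 W/m²; ΔT = 1.72 K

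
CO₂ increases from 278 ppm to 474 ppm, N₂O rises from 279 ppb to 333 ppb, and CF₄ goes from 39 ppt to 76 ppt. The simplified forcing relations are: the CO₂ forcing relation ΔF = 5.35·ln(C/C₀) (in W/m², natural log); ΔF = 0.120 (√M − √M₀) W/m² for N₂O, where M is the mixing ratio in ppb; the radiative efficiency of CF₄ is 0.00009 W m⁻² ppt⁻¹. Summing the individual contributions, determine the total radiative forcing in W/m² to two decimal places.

CO₂: 5.35 × ln(474/278) = 5.35 × ln(1.70504) = 5.35 × 0.53359 = 2.8547 W/m².
N₂O: 0.120 × (√333 − √279) = 0.120 × (18.2483 − 16.7033) = 0.120 × 1.5450 = 0.1854 W/m².
CF₄: ΔF = 0.00009 × (76 − 39) = 0.00009 × 37 = 0.0033 W/m².
Total ΔF = 2.8547 + 0.1854 + 0.0033 = 3.0434 W/m².

ΔF = 3.04 W/m²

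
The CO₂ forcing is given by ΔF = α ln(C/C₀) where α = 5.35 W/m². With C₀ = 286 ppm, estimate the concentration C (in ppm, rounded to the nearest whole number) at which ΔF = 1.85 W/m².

Set 5.35 ln(C/286) = 1.85, so ln(C/286) = 1.85/5.35 = 0.34579.
Then C/286 = e^0.34579 = 1.41311, giving C = 286 × 1.41311 = 404.15 ppm.

C ≈ 404 ppm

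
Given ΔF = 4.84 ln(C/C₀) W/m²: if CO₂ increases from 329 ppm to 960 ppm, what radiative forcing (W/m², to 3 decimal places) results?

ΔF = 5.183 W/m²

CO₂: 4.84 × ln(960/329) = 4.84 × ln(2.91793) = 4.84 × 1.07087 = 5.1830 W/m².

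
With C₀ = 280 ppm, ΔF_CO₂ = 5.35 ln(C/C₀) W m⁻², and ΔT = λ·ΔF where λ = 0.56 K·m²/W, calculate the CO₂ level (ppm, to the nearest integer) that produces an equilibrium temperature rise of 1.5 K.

Required forcing: ΔF = ΔT/λ = 1.5/0.56 = 2.6786 W/m².
Then ln(C/280) = ΔF/5.35 = 2.6786/5.35 = 0.50067.
So C = 280 × e^0.50067 = 280 × 1.64983 = 461.95 ppm.

C ≈ 462 ppm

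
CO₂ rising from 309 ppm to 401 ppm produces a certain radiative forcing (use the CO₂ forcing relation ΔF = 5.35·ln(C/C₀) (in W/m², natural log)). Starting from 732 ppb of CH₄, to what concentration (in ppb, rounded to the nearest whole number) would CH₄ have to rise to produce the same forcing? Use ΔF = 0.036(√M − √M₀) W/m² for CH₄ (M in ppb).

CO₂ forcing: 5.35 × ln(401/309) = 5.35 × 0.260620 = 1.39432 W/m².
Set 0.036(√M − √732) = 1.39432: √M = 1.39432/0.036 + √732 = 38.7311 + 27.0555 = 65.7866.
M = (65.7866)² = 4327.88 ppb.

M ≈ 4328 ppb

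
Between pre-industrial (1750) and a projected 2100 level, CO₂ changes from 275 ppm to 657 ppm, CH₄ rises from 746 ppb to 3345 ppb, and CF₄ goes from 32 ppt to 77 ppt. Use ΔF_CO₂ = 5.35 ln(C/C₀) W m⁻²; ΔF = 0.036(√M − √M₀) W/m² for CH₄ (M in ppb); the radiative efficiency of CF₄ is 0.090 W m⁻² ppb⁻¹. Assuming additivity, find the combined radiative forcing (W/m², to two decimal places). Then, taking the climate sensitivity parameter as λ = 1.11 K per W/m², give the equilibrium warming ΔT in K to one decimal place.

ΔF = 5.76 W/m²; ΔT = 6.4 K

CO₂: 5.35 × ln(657/275) = 5.35 × ln(2.38909) = 5.35 × 0.87091 = 4.6594 W/m².
CH₄: 0.036 × (√3345 − √746) = 0.036 × (57.8360 − 27.3130) = 0.036 × 30.5230 = 1.0988 W/m².
CF₄: Δ = 77 − 32 = 45 ppt = 0.045 ppb; ΔF = 0.090 × 0.045 = 0.0041 W/m².
Total ΔF = 4.6594 + 1.0988 + 0.0041 = 5.7623 W/m².
ΔT = λ ΔF = 1.11 × 5.76 = 6.3936 K.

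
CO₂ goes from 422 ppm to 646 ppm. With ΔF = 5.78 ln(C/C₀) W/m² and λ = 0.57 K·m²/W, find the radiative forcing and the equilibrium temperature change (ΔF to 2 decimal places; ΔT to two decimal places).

ΔF = 2.46 W/m²; ΔT = 1.40 K

CO₂: 5.78 × ln(646/422) = 5.78 × ln(1.53081) = 5.78 × 0.42580 = 2.4611 W/m².
ΔT = λ ΔF = 0.57 × 2.46 = 1.4022 K.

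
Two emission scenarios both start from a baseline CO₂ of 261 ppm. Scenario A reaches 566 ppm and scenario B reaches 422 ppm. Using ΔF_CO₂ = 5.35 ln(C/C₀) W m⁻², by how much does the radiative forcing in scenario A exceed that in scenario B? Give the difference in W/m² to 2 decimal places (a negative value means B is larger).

ΔF_A − ΔF_B = 1.57 W/m²

ΔF_A = 5.35 ln(566/261) = 5.35 × 0.77407 = 4.1413 W/m².
ΔF_B = 5.35 ln(422/261) = 5.35 × 0.48048 = 2.5706 W/m².
Difference: 4.1413 − 2.5706 = 1.5707 W/m².
(Equivalently, ΔF_A − ΔF_B = 5.35 ln(566/422) = 5.35 × 0.29359 = 1.5707 W/m².)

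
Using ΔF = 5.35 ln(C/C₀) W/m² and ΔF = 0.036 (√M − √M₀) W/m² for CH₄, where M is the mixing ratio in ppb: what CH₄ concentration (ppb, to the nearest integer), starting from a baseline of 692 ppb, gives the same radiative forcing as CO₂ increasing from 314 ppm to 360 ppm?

CO₂ forcing: 5.35 × ln(360/314) = 5.35 × 0.136711 = 0.73140 W/m².
Set 0.036(√M − √692) = 0.73140: √M = 0.73140/0.036 + √692 = 20.3167 + 26.3059 = 46.6226.
M = (46.6226)² = 2173.67 ppb.

M ≈ 2174 ppb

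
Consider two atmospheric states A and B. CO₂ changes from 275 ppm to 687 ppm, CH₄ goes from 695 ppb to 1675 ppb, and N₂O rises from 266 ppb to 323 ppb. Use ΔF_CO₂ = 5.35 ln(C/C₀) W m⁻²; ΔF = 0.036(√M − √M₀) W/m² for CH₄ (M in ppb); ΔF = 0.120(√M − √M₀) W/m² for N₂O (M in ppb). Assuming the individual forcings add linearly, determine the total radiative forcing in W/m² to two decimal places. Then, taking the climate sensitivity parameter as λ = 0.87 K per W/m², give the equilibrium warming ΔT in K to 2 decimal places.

CO₂: 5.35 × ln(687/275) = 5.35 × ln(2.49818) = 5.35 × 0.91556 = 4.8982 W/m².
CH₄: 0.036 × (√1675 − √695) = 0.036 × (40.9268 − 26.3629) = 0.036 × 14.5639 = 0.5243 W/m².
N₂O: 0.120 × (√323 − √266) = 0.120 × (17.9722 − 16.3095) = 0.120 × 1.6627 = 0.1995 W/m².
Total ΔF = 4.8982 + 0.5243 + 0.1995 = 5.6220 W/m².
ΔT = λ ΔF = 0.87 × 5.62 = 4.8894 K.

ΔF = 5.62 W/m²; ΔT = 4.89 K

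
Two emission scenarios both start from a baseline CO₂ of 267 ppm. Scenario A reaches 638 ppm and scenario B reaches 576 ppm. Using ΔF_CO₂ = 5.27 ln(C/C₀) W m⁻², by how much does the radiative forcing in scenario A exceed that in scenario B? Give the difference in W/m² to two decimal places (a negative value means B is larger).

ΔF_A − ΔF_B = 0.54 W/m²

ΔF_A = 5.27 ln(638/267) = 5.27 × 0.87109 = 4.5906 W/m².
ΔF_B = 5.27 ln(576/267) = 5.27 × 0.76886 = 4.0519 W/m².
Difference: 4.5906 − 4.0519 = 0.5387 W/m².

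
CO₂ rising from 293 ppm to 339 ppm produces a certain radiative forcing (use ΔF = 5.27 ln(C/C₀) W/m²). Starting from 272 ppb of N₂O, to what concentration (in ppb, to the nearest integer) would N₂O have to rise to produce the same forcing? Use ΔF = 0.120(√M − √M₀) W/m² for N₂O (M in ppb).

M ≈ 524 ppb

CO₂ forcing: 5.27 × ln(339/293) = 5.27 × 0.145827 = 0.76851 W/m².
Set 0.120(√M − √272) = 0.76851: √M = 0.76851/0.120 + √272 = 6.4043 + 16.4924 = 22.8967.
M = (22.8967)² = 524.26 ppb.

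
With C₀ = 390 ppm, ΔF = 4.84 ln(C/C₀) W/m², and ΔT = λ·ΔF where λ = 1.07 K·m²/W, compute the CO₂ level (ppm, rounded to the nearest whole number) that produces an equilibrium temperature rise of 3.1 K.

C ≈ 710 ppm

Required forcing: ΔF = ΔT/λ = 3.1/1.07 = 2.8972 W/m².
Then ln(C/390) = ΔF/4.84 = 2.8972/4.84 = 0.59860.
So C = 390 × e^0.59860 = 390 × 1.81957 = 709.63 ppm.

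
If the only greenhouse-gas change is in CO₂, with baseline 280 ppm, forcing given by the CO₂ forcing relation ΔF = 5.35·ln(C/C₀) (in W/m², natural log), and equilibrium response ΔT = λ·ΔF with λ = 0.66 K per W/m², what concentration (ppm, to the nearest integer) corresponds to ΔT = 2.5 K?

C ≈ 568 ppm

Required forcing: ΔF = ΔT/λ = 2.5/0.66 = 3.7879 W/m².
Then ln(C/280) = ΔF/5.35 = 3.7879/5.35 = 0.70802.
So C = 280 × e^0.70802 = 280 × 2.02997 = 568.39 ppm.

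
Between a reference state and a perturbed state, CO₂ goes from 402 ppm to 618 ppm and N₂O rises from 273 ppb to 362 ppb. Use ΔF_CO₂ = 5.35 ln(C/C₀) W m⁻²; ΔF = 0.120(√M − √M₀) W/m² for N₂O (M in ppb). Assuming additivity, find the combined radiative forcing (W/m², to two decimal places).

CO₂: 5.35 × ln(618/402) = 5.35 × ln(1.53731) = 5.35 × 0.43003 = 2.3007 W/m².
N₂O: 0.120 × (√362 − √273) = 0.120 × (19.0263 − 16.5227) = 0.120 × 2.5036 = 0.3004 W/m².
Total ΔF = 2.3007 + 0.3004 = 2.6011 W/m².

ΔF = 2.60 W/m²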